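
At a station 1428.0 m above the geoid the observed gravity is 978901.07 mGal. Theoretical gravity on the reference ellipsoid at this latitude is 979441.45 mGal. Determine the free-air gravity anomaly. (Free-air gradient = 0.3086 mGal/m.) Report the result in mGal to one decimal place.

-99.7

Free-air correction = 0.3086 × 1428.0 = 440.68 mGal
Free-air anomaly = 978901.07 − 979441.45 + (440.68) = -99.70 mGal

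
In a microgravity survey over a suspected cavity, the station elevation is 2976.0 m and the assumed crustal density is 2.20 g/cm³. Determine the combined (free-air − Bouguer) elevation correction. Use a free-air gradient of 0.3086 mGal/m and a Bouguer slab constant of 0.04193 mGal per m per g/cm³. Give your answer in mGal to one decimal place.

Combined gradient = 0.3086 − 0.04193 × 2.20 = 0.2163540 mGal/m
Combined elevation correction = 0.2163540 × 2976.0 = 643.9 mGal

643.9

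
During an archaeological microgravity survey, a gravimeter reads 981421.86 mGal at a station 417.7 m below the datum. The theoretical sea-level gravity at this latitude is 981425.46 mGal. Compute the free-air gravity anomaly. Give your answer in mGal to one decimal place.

-132.5

Free-air correction = 0.3086 × -417.7 = -128.90 mGal
Free-air anomaly = 981421.86 − 981425.46 + (-128.90) = -132.50 mGal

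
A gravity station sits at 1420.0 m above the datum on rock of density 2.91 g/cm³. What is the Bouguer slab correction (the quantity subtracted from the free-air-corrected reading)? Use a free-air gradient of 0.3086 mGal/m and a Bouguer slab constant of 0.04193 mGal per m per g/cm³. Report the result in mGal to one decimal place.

Bouguer slab correction = 0.04193 × 2.91 × 1420.0 = 173.3 mGal

173.3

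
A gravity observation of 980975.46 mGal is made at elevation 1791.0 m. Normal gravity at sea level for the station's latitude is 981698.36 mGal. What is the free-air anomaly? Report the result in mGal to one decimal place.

-170.2

Free-air correction = 0.3086 × 1791.0 = 552.70 mGal
Free-air anomaly = 980975.46 − 981698.36 + (552.70) = -170.20 mGal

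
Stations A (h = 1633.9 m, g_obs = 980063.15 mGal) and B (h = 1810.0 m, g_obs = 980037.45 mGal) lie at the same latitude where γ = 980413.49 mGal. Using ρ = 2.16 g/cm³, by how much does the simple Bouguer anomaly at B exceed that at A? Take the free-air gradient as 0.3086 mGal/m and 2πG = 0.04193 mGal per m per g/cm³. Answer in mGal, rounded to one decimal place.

Δg_SB(A) = 980063.15 − 980413.49 + 0.3086×1633.9 − 0.04193×2.16×1633.9 = 5.90 mGal
Δg_SB(B) = 980037.45 − 980413.49 + 0.3086×1810.0 − 0.04193×2.16×1810.0 = 18.60 mGal
Difference = 18.60 − (5.90) = 12.70 mGal

12.7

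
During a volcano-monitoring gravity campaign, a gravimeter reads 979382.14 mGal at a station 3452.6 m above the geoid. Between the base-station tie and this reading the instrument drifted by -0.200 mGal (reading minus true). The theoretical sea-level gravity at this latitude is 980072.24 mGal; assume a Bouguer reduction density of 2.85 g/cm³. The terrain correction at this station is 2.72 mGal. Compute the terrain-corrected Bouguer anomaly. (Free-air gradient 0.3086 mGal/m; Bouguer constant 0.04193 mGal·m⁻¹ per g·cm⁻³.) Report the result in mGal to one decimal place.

Drift-corrected reading = 979382.14 − (-0.200) = 979382.340 mGal
Free-air correction = 0.3086 × 3452.6 = 1065.47 mGal
Free-air anomaly = 979382.340 − 980072.24 + (1065.47) = 375.570 mGal
Bouguer slab correction = 0.04193 × 2.85 × 3452.6 = 412.59 mGal
Simple Bouguer anomaly = 375.570 − (412.59) = -37.020 mGal
Complete Bouguer anomaly = -37.020 + 2.72 = -34.300 mGal

-34.3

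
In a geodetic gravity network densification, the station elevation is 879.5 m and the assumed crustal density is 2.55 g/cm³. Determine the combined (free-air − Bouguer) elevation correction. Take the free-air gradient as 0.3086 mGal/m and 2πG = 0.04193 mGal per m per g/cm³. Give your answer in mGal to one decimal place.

177.4

Combined gradient = 0.3086 − 0.04193 × 2.55 = 0.2016785 mGal/m
Combined elevation correction = 0.2016785 × 879.5 = 177.4 mGal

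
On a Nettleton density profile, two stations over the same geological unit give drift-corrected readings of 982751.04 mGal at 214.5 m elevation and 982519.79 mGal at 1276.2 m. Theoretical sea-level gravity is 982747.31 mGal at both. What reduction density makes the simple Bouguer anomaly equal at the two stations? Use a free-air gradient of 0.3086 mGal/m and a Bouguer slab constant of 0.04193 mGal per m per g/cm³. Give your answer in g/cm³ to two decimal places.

2.17

Δg_obs = 982519.79 − 982751.04 = -231.25 mGal over Δh = 1276.2 − 214.5 = 1061.7 m
Equal Bouguer anomalies ⇒ Δg_obs + (0.3086 − 0.04193ρ)·Δh = 0
0.3086 − 0.04193ρ = −Δg_obs/Δh = 0.21781
ρ = (0.3086 − 0.21781) / 0.04193 = 2.17 g/cm³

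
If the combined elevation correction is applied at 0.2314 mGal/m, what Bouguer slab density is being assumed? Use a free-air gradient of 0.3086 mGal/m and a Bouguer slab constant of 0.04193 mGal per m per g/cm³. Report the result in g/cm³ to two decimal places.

1.84

0.2314 = 0.3086 − 0.04193 × ρ
ρ = (0.3086 − 0.2314) / 0.04193 = 1.84 g/cm³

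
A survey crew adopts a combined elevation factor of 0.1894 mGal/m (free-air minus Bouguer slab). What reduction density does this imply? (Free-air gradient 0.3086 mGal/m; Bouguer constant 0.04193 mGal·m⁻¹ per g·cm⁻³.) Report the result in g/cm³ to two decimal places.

2.84

0.1894 = 0.3086 − 0.04193 × ρ
ρ = (0.3086 − 0.1894) / 0.04193 = 2.84 g/cm³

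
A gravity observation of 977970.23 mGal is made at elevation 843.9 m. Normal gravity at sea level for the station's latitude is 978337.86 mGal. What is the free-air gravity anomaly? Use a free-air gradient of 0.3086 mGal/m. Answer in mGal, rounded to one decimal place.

-107.2

Free-air correction = 0.3086 × 843.9 = 260.43 mGal
Free-air anomaly = 977970.23 − 978337.86 + (260.43) = -107.20 mGal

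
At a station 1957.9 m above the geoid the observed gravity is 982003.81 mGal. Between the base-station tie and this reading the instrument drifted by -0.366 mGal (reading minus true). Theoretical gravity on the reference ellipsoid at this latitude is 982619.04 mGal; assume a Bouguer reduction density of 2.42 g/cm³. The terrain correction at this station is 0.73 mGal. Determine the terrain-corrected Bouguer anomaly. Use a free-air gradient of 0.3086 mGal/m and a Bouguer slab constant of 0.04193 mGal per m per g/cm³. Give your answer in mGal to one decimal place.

-208.6

Drift-corrected reading = 982003.81 − (-0.366) = 982004.176 mGal
Free-air correction = 0.3086 × 1957.9 = 604.21 mGal
Free-air anomaly = 982004.176 − 982619.04 + (604.21) = -10.654 mGal
Bouguer slab correction = 0.04193 × 2.42 × 1957.9 = 198.67 mGal
Simple Bouguer anomaly = -10.654 − (198.67) = -209.324 mGal
Complete Bouguer anomaly = -209.324 + 0.73 = -208.594 mGal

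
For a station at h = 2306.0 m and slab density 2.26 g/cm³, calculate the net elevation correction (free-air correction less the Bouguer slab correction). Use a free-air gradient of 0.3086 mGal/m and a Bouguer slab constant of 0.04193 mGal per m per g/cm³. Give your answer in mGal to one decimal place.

493.1

Combined gradient = 0.3086 − 0.04193 × 2.26 = 0.2138382 mGal/m
Combined elevation correction = 0.2138382 × 2306.0 = 493.1 mGal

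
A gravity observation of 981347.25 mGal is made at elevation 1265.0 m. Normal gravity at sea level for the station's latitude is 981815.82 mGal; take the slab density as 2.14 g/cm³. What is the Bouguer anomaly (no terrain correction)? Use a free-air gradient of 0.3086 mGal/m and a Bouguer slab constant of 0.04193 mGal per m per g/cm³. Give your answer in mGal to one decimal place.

Free-air correction = 0.3086 × 1265.0 = 390.38 mGal
Free-air anomaly = 981347.25 − 981815.82 + (390.38) = -78.19 mGal
Bouguer slab correction = 0.04193 × 2.14 × 1265.0 = 113.51 mGal
Simple Bouguer anomaly = -78.19 − (113.51) = -191.70 mGal

-191.7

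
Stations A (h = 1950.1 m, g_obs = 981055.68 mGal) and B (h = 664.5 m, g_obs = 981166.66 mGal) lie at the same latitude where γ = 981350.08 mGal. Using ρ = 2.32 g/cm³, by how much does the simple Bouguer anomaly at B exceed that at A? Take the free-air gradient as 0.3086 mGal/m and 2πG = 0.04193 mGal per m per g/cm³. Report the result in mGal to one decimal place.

-160.7

Δg_SB(A) = 981055.68 − 981350.08 + 0.3086×1950.1 − 0.04193×2.32×1950.1 = 117.70 mGal
Δg_SB(B) = 981166.66 − 981350.08 + 0.3086×664.5 − 0.04193×2.32×664.5 = -43.00 mGal
Difference = -43.00 − (117.70) = -160.70 mGal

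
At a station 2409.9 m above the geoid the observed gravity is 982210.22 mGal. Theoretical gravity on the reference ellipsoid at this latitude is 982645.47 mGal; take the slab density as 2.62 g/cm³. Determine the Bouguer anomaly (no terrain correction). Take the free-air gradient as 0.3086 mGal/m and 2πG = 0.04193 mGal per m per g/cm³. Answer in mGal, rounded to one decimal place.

Free-air correction = 0.3086 × 2409.9 = 743.70 mGal
Free-air anomaly = 982210.22 − 982645.47 + (743.70) = 308.45 mGal
Bouguer slab correction = 0.04193 × 2.62 × 2409.9 = 264.74 mGal
Simple Bouguer anomaly = 308.45 − (264.74) = 43.71 mGal

43.7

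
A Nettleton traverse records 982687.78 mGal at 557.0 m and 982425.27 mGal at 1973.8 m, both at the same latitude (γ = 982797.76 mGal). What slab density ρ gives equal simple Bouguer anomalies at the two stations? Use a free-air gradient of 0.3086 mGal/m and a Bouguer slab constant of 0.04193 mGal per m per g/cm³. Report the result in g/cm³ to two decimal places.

Δg_obs = 982425.27 − 982687.78 = -262.51 mGal over Δh = 1973.8 − 557.0 = 1416.8 m
Equal Bouguer anomalies ⇒ Δg_obs + (0.3086 − 0.04193ρ)·Δh = 0
0.3086 − 0.04193ρ = −Δg_obs/Δh = 0.18528
ρ = (0.3086 − 0.18528) / 0.04193 = 2.94 g/cm³

2.94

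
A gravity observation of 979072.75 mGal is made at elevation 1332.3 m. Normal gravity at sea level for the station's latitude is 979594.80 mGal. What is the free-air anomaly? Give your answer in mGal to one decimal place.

-110.9

Free-air correction = 0.3086 × 1332.3 = 411.15 mGal
Free-air anomaly = 979072.75 − 979594.80 + (411.15) = -110.90 mGal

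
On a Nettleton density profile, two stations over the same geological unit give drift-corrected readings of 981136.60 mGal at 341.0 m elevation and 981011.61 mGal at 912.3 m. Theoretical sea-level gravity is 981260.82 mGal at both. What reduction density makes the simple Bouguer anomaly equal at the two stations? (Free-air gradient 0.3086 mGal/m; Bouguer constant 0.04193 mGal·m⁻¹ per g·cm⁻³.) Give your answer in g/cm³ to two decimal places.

2.14

Δg_obs = 981011.61 − 981136.60 = -124.99 mGal over Δh = 912.3 − 341.0 = 571.3 m
Equal Bouguer anomalies ⇒ Δg_obs + (0.3086 − 0.04193ρ)·Δh = 0
0.3086 − 0.04193ρ = −Δg_obs/Δh = 0.21878
ρ = (0.3086 − 0.21878) / 0.04193 = 2.14 g/cm³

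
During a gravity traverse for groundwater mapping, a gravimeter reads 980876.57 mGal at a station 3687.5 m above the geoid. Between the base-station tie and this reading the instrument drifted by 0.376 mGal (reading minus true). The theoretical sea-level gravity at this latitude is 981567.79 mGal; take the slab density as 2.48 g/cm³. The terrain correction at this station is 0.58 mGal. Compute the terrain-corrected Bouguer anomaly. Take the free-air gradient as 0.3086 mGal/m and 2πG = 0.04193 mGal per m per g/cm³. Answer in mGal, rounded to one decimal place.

Drift-corrected reading = 980876.57 − (0.376) = 980876.194 mGal
Free-air correction = 0.3086 × 3687.5 = 1137.96 mGal
Free-air anomaly = 980876.194 − 981567.79 + (1137.96) = 446.364 mGal
Bouguer slab correction = 0.04193 × 2.48 × 3687.5 = 383.45 mGal
Simple Bouguer anomaly = 446.364 − (383.45) = 62.914 mGal
Complete Bouguer anomaly = 62.914 + 0.58 = 63.494 mGal

63.5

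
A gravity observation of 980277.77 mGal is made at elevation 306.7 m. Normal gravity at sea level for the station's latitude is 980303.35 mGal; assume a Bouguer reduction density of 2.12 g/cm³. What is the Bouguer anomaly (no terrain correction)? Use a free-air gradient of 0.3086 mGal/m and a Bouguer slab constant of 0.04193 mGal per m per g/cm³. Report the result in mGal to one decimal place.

Free-air correction = 0.3086 × 306.7 = 94.65 mGal
Free-air anomaly = 980277.77 − 980303.35 + (94.65) = 69.07 mGal
Bouguer slab correction = 0.04193 × 2.12 × 306.7 = 27.26 mGal
Simple Bouguer anomaly = 69.07 − (27.26) = 41.81 mGal

41.8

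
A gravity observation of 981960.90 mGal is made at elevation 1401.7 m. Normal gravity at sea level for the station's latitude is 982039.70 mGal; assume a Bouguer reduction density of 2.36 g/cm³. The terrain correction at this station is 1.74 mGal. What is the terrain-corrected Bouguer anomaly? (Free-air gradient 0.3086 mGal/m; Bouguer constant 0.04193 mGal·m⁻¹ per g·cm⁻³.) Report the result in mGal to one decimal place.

Free-air correction = 0.3086 × 1401.7 = 432.56 mGal
Free-air anomaly = 981960.90 − 982039.70 + (432.56) = 353.76 mGal
Bouguer slab correction = 0.04193 × 2.36 × 1401.7 = 138.70 mGal
Simple Bouguer anomaly = 353.76 − (138.70) = 215.06 mGal
Complete Bouguer anomaly = 215.06 + 1.74 = 216.80 mGal

216.8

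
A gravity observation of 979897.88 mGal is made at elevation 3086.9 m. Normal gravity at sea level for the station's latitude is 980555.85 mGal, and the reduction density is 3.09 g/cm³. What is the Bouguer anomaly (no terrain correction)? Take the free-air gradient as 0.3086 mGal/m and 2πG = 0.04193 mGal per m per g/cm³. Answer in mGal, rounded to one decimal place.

-105.3

Free-air correction = 0.3086 × 3086.9 = 952.62 mGal
Free-air anomaly = 979897.88 − 980555.85 + (952.62) = 294.65 mGal
Bouguer slab correction = 0.04193 × 3.09 × 3086.9 = 399.95 mGal
Simple Bouguer anomaly = 294.65 − (399.95) = -105.30 mGal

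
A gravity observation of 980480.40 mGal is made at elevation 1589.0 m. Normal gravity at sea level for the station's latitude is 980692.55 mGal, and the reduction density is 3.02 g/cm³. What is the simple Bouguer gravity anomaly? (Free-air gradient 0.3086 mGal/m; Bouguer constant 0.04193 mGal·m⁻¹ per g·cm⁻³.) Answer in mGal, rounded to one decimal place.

77.0

Free-air correction = 0.3086 × 1589.0 = 490.37 mGal
Free-air anomaly = 980480.40 − 980692.55 + (490.37) = 278.22 mGal
Bouguer slab correction = 0.04193 × 3.02 × 1589.0 = 201.21 mGal
Simple Bouguer anomaly = 278.22 − (201.21) = 77.01 mGal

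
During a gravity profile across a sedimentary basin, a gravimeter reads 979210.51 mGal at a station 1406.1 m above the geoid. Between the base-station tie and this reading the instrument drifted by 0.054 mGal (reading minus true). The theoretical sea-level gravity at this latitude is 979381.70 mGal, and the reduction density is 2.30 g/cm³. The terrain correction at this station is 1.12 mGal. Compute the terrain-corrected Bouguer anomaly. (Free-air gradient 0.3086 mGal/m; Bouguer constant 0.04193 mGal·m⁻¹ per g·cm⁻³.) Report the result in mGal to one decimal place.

128.2

Drift-corrected reading = 979210.51 − (0.054) = 979210.456 mGal
Free-air correction = 0.3086 × 1406.1 = 433.92 mGal
Free-air anomaly = 979210.456 − 979381.70 + (433.92) = 262.676 mGal
Bouguer slab correction = 0.04193 × 2.30 × 1406.1 = 135.60 mGal
Simple Bouguer anomaly = 262.676 − (135.60) = 127.076 mGal
Complete Bouguer anomaly = 127.076 + 1.12 = 128.196 mGal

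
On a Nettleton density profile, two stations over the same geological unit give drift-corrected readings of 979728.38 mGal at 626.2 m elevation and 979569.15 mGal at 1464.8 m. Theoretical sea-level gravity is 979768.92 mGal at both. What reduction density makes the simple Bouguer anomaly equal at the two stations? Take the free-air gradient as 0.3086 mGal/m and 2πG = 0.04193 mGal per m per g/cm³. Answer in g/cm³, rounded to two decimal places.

2.83

Δg_obs = 979569.15 − 979728.38 = -159.23 mGal over Δh = 1464.8 − 626.2 = 838.6 m
Equal Bouguer anomalies ⇒ Δg_obs + (0.3086 − 0.04193ρ)·Δh = 0
0.3086 − 0.04193ρ = −Δg_obs/Δh = 0.18988
ρ = (0.3086 − 0.18988) / 0.04193 = 2.83 g/cm³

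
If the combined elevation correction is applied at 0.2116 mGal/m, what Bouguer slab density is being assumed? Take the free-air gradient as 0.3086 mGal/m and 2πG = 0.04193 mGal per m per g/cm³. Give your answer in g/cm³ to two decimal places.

2.31

0.2116 = 0.3086 − 0.04193 × ρ
ρ = (0.3086 − 0.2116) / 0.04193 = 2.31 g/cm³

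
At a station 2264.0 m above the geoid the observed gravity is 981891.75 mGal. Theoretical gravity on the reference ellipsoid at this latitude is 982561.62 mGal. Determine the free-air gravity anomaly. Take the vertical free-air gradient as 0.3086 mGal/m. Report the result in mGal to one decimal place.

Free-air correction = 0.3086 × 2264.0 = 698.67 mGal
Free-air anomaly = 981891.75 − 982561.62 + (698.67) = 28.80 mGal

28.8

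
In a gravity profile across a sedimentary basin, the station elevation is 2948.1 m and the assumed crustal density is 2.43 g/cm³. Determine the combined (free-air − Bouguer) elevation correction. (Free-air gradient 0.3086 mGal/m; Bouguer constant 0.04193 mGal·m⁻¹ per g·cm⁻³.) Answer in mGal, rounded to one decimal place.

609.4

Combined gradient = 0.3086 − 0.04193 × 2.43 = 0.2067101 mGal/m
Combined elevation correction = 0.2067101 × 2948.1 = 609.4 mGal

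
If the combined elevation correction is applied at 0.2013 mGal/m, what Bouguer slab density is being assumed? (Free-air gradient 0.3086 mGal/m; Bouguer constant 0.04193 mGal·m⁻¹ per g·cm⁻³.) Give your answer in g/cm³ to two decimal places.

2.56

0.2013 = 0.3086 − 0.04193 × ρ
ρ = (0.3086 − 0.2013) / 0.04193 = 2.56 g/cm³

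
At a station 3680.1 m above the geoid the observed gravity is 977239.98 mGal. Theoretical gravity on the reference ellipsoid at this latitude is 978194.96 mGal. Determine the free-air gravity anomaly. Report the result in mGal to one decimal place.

Free-air correction = 0.3086 × 3680.1 = 1135.68 mGal
Free-air anomaly = 977239.98 − 978194.96 + (1135.68) = 180.70 mGal

180.7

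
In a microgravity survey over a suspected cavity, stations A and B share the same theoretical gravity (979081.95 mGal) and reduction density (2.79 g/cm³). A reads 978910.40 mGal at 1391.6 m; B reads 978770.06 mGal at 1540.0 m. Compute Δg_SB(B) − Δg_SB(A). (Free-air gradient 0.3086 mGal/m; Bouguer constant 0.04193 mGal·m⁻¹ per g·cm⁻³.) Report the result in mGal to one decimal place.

-111.9

Δg_SB(A) = 978910.40 − 979081.95 + 0.3086×1391.6 − 0.04193×2.79×1391.6 = 95.10 mGal
Δg_SB(B) = 978770.06 − 979081.95 + 0.3086×1540.0 − 0.04193×2.79×1540.0 = -16.80 mGal
Difference = -16.80 − (95.10) = -111.90 mGal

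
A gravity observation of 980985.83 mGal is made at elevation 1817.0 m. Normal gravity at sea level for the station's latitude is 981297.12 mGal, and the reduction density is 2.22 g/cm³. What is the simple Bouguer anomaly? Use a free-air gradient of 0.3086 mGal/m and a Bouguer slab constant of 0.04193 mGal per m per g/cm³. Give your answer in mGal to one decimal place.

Free-air correction = 0.3086 × 1817.0 = 560.73 mGal
Free-air anomaly = 980985.83 − 981297.12 + (560.73) = 249.44 mGal
Bouguer slab correction = 0.04193 × 2.22 × 1817.0 = 169.13 mGal
Simple Bouguer anomaly = 249.44 − (169.13) = 80.31 mGal

80.3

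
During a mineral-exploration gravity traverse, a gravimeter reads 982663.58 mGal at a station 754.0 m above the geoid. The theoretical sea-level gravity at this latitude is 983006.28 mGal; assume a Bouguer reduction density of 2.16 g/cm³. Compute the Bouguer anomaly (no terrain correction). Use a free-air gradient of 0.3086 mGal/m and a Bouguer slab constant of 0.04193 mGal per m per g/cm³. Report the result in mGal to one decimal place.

Free-air correction = 0.3086 × 754.0 = 232.68 mGal
Free-air anomaly = 982663.58 − 983006.28 + (232.68) = -110.02 mGal
Bouguer slab correction = 0.04193 × 2.16 × 754.0 = 68.29 mGal
Simple Bouguer anomaly = -110.02 − (68.29) = -178.31 mGal

-178.3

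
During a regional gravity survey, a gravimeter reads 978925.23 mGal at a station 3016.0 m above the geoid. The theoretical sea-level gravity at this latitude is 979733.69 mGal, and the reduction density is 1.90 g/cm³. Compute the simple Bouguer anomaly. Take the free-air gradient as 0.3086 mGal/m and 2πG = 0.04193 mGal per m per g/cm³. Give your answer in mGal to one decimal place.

-118.0

Free-air correction = 0.3086 × 3016.0 = 930.74 mGal
Free-air anomaly = 978925.23 − 979733.69 + (930.74) = 122.28 mGal
Bouguer slab correction = 0.04193 × 1.90 × 3016.0 = 240.28 mGal
Simple Bouguer anomaly = 122.28 − (240.28) = -118.00 mGal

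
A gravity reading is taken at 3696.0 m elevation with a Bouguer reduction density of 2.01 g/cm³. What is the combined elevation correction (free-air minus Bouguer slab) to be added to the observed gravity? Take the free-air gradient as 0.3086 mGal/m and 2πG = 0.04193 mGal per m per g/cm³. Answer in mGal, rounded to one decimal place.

829.1

Combined gradient = 0.3086 − 0.04193 × 2.01 = 0.2243207 mGal/m
Combined elevation correction = 0.2243207 × 3696.0 = 829.1 mGal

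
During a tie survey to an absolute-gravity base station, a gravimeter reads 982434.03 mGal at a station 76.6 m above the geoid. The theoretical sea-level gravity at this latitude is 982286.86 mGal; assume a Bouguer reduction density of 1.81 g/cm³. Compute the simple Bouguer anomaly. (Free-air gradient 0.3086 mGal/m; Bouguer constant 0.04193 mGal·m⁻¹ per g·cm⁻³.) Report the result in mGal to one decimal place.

165.0

Free-air correction = 0.3086 × 76.6 = 23.64 mGal
Free-air anomaly = 982434.03 − 982286.86 + (23.64) = 170.81 mGal
Bouguer slab correction = 0.04193 × 1.81 × 76.6 = 5.81 mGal
Simple Bouguer anomaly = 170.81 − (5.81) = 165.00 mGal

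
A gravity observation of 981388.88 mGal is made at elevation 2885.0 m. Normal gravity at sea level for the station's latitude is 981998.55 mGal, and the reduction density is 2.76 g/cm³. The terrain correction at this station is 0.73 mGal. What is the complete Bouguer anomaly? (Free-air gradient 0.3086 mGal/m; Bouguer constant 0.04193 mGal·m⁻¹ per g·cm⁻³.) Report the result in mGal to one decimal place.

-52.5

Free-air correction = 0.3086 × 2885.0 = 890.31 mGal
Free-air anomaly = 981388.88 − 981998.55 + (890.31) = 280.64 mGal
Bouguer slab correction = 0.04193 × 2.76 × 2885.0 = 333.87 mGal
Simple Bouguer anomaly = 280.64 − (333.87) = -53.23 mGal
Complete Bouguer anomaly = -53.23 + 0.73 = -52.50 mGal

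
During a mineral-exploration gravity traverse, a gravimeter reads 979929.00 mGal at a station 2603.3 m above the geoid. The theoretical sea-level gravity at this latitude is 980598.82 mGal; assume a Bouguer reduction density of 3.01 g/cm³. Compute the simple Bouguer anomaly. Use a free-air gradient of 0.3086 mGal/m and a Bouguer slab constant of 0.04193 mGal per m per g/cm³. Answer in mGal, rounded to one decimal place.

-195.0

Free-air correction = 0.3086 × 2603.3 = 803.38 mGal
Free-air anomaly = 979929.00 − 980598.82 + (803.38) = 133.56 mGal
Bouguer slab correction = 0.04193 × 3.01 × 2603.3 = 328.56 mGal
Simple Bouguer anomaly = 133.56 − (328.56) = -195.00 mGal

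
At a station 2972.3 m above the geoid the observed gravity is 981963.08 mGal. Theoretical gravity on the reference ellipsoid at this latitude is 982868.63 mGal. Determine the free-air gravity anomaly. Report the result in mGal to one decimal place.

11.7

Free-air correction = 0.3086 × 2972.3 = 917.25 mGal
Free-air anomaly = 981963.08 − 982868.63 + (917.25) = 11.70 mGal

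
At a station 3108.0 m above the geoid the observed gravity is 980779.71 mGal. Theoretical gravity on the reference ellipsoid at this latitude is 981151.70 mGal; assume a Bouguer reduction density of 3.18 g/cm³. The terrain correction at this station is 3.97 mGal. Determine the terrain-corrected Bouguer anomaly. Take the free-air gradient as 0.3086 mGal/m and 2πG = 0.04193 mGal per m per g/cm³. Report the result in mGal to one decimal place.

176.7

Free-air correction = 0.3086 × 3108.0 = 959.13 mGal
Free-air anomaly = 980779.71 − 981151.70 + (959.13) = 587.14 mGal
Bouguer slab correction = 0.04193 × 3.18 × 3108.0 = 414.41 mGal
Simple Bouguer anomaly = 587.14 − (414.41) = 172.73 mGal
Complete Bouguer anomaly = 172.73 + 3.97 = 176.70 mGal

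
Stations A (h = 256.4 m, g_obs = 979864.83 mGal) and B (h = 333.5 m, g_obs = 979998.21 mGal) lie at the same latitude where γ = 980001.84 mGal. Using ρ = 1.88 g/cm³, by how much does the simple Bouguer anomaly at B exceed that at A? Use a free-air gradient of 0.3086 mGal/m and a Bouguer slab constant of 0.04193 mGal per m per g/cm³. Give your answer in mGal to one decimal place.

Δg_SB(A) = 979864.83 − 980001.84 + 0.3086×256.4 − 0.04193×1.88×256.4 = -78.10 mGal
Δg_SB(B) = 979998.21 − 980001.84 + 0.3086×333.5 − 0.04193×1.88×333.5 = 73.00 mGal
Difference = 73.00 − (-78.10) = 151.10 mGal

151.1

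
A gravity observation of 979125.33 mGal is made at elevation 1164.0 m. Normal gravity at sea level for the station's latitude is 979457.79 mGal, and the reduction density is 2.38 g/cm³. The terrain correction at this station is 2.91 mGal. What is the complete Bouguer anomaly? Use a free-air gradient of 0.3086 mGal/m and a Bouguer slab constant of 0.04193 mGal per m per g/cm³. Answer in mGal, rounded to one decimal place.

-86.5

Free-air correction = 0.3086 × 1164.0 = 359.21 mGal
Free-air anomaly = 979125.33 − 979457.79 + (359.21) = 26.75 mGal
Bouguer slab correction = 0.04193 × 2.38 × 1164.0 = 116.16 mGal
Simple Bouguer anomaly = 26.75 − (116.16) = -89.41 mGal
Complete Bouguer anomaly = -89.41 + 2.91 = -86.50 mGal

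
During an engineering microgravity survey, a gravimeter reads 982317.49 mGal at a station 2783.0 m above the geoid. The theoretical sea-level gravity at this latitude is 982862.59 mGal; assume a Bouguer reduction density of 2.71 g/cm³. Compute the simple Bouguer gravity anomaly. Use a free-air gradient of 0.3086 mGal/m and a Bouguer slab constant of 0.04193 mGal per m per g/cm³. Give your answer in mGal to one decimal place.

Free-air correction = 0.3086 × 2783.0 = 858.83 mGal
Free-air anomaly = 982317.49 − 982862.59 + (858.83) = 313.73 mGal
Bouguer slab correction = 0.04193 × 2.71 × 2783.0 = 316.23 mGal
Simple Bouguer anomaly = 313.73 − (316.23) = -2.50 mGal

-2.5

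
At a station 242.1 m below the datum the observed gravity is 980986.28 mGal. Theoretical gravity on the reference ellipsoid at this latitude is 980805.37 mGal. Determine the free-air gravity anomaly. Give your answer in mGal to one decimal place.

106.2

Free-air correction = 0.3086 × -242.1 = -74.71 mGal
Free-air anomaly = 980986.28 − 980805.37 + (-74.71) = 106.20 mGal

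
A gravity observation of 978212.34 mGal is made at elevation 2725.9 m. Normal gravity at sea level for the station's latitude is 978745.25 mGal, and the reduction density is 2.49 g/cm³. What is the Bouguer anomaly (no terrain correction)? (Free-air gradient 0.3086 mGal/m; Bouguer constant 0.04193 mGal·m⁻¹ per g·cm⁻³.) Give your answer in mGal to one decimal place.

23.7

Free-air correction = 0.3086 × 2725.9 = 841.21 mGal
Free-air anomaly = 978212.34 − 978745.25 + (841.21) = 308.30 mGal
Bouguer slab correction = 0.04193 × 2.49 × 2725.9 = 284.60 mGal
Simple Bouguer anomaly = 308.30 − (284.60) = 23.70 mGal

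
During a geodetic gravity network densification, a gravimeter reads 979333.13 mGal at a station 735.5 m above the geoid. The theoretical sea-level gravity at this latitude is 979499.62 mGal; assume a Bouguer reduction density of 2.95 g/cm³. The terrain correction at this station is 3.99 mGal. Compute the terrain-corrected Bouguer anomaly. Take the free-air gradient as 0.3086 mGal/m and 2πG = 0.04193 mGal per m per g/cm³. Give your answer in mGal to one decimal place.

-26.5

Free-air correction = 0.3086 × 735.5 = 226.98 mGal
Free-air anomaly = 979333.13 − 979499.62 + (226.98) = 60.49 mGal
Bouguer slab correction = 0.04193 × 2.95 × 735.5 = 90.98 mGal
Simple Bouguer anomaly = 60.49 − (90.98) = -30.49 mGal
Complete Bouguer anomaly = -30.49 + 3.99 = -26.50 mGal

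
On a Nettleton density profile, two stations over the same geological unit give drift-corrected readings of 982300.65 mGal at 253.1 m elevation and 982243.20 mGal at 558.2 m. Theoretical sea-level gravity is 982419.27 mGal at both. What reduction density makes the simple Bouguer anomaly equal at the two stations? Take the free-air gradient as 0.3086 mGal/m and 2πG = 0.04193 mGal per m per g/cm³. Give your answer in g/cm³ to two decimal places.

Δg_obs = 982243.20 − 982300.65 = -57.45 mGal over Δh = 558.2 − 253.1 = 305.1 m
Equal Bouguer anomalies ⇒ Δg_obs + (0.3086 − 0.04193ρ)·Δh = 0
0.3086 − 0.04193ρ = −Δg_obs/Δh = 0.18830
ρ = (0.3086 − 0.18830) / 0.04193 = 2.87 g/cm³

2.87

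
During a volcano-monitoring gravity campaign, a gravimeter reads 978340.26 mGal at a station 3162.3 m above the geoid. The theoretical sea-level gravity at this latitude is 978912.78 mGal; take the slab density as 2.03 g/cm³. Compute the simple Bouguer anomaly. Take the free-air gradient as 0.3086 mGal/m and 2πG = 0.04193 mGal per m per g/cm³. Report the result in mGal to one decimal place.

Free-air correction = 0.3086 × 3162.3 = 975.89 mGal
Free-air anomaly = 978340.26 − 978912.78 + (975.89) = 403.37 mGal
Bouguer slab correction = 0.04193 × 2.03 × 3162.3 = 269.17 mGal
Simple Bouguer anomaly = 403.37 − (269.17) = 134.20 mGal

134.2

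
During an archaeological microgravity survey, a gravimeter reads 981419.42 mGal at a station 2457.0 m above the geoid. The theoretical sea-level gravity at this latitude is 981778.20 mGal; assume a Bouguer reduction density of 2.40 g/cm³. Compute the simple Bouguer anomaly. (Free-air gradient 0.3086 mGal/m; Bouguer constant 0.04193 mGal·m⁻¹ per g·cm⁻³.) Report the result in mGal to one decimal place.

152.2

Free-air correction = 0.3086 × 2457.0 = 758.23 mGal
Free-air anomaly = 981419.42 − 981778.20 + (758.23) = 399.45 mGal
Bouguer slab correction = 0.04193 × 2.40 × 2457.0 = 247.25 mGal
Simple Bouguer anomaly = 399.45 − (247.25) = 152.20 mGal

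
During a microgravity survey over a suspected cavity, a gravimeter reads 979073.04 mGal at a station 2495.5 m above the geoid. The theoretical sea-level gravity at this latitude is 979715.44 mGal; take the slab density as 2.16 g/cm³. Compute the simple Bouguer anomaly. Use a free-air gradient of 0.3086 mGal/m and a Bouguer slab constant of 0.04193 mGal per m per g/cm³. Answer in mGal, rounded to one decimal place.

Free-air correction = 0.3086 × 2495.5 = 770.11 mGal
Free-air anomaly = 979073.04 − 979715.44 + (770.11) = 127.71 mGal
Bouguer slab correction = 0.04193 × 2.16 × 2495.5 = 226.01 mGal
Simple Bouguer anomaly = 127.71 − (226.01) = -98.30 mGal

-98.3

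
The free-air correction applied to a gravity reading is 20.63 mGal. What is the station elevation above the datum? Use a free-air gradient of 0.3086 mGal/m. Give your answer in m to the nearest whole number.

h = 20.63 / 0.3086 = 66.85 m

67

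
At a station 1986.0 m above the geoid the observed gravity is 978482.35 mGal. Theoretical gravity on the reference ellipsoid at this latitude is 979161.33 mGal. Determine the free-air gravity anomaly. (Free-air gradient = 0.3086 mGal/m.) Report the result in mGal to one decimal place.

-66.1

Free-air correction = 0.3086 × 1986.0 = 612.88 mGal
Free-air anomaly = 978482.35 − 979161.33 + (612.88) = -66.10 mGal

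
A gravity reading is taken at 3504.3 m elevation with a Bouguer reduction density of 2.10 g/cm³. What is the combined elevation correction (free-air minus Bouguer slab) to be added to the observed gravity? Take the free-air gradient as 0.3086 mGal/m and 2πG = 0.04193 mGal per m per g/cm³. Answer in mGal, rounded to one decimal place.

Combined gradient = 0.3086 − 0.04193 × 2.10 = 0.2205470 mGal/m
Combined elevation correction = 0.2205470 × 3504.3 = 772.9 mGal

772.9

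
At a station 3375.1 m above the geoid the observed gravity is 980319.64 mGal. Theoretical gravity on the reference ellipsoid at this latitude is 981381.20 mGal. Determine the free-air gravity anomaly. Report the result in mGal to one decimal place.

Free-air correction = 0.3086 × 3375.1 = 1041.56 mGal
Free-air anomaly = 980319.64 − 981381.20 + (1041.56) = -20.00 mGal

-20.0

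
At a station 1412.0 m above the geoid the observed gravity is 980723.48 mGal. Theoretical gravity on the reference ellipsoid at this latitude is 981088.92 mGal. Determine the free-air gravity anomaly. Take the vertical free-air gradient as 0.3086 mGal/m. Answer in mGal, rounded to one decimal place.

Free-air correction = 0.3086 × 1412.0 = 435.74 mGal
Free-air anomaly = 980723.48 − 981088.92 + (435.74) = 70.30 mGal

70.3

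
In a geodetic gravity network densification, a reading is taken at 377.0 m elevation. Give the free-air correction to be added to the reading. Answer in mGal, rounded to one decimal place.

116.3

Free-air correction = 0.3086 × 377.0 = 116.3 mGal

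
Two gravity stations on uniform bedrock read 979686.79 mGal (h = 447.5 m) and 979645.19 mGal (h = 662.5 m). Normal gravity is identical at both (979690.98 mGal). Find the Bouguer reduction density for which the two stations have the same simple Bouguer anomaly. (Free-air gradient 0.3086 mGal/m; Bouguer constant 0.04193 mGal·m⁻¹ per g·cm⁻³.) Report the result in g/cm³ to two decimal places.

2.75

Δg_obs = 979645.19 − 979686.79 = -41.60 mGal over Δh = 662.5 − 447.5 = 215.0 m
Equal Bouguer anomalies ⇒ Δg_obs + (0.3086 − 0.04193ρ)·Δh = 0
0.3086 − 0.04193ρ = −Δg_obs/Δh = 0.19349
ρ = (0.3086 − 0.19349) / 0.04193 = 2.75 g/cm³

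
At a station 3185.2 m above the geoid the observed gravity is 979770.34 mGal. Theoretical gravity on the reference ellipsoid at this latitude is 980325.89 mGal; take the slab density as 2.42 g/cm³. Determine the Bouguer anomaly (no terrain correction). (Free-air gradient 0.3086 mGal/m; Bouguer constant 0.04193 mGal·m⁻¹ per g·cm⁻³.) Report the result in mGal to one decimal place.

Free-air correction = 0.3086 × 3185.2 = 982.95 mGal
Free-air anomaly = 979770.34 − 980325.89 + (982.95) = 427.40 mGal
Bouguer slab correction = 0.04193 × 2.42 × 3185.2 = 323.20 mGal
Simple Bouguer anomaly = 427.40 − (323.20) = 104.20 mGal

104.2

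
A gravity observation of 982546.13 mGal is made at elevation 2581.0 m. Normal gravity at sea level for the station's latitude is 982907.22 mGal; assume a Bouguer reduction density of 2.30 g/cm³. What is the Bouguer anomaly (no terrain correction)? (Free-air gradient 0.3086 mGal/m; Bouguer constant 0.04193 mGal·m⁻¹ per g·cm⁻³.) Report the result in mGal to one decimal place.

186.5

Free-air correction = 0.3086 × 2581.0 = 796.50 mGal
Free-air anomaly = 982546.13 − 982907.22 + (796.50) = 435.41 mGal
Bouguer slab correction = 0.04193 × 2.30 × 2581.0 = 248.91 mGal
Simple Bouguer anomaly = 435.41 − (248.91) = 186.50 mGal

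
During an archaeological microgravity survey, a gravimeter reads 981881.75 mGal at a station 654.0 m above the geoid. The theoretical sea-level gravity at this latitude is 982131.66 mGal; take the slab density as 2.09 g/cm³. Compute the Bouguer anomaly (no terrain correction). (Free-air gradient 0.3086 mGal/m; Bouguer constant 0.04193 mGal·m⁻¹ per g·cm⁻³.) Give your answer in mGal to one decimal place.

-105.4

Free-air correction = 0.3086 × 654.0 = 201.82 mGal
Free-air anomaly = 981881.75 − 982131.66 + (201.82) = -48.09 mGal
Bouguer slab correction = 0.04193 × 2.09 × 654.0 = 57.31 mGal
Simple Bouguer anomaly = -48.09 − (57.31) = -105.40 mGal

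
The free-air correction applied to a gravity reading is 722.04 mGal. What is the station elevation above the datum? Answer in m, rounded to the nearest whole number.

2340

h = 722.04 / 0.3086 = 2339.73 m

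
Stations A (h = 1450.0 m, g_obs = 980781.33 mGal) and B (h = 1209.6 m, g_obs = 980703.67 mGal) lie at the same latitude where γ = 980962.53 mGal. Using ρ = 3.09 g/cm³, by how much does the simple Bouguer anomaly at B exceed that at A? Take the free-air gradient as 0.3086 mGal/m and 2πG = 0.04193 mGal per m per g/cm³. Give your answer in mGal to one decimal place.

Δg_SB(A) = 980781.33 − 980962.53 + 0.3086×1450.0 − 0.04193×3.09×1450.0 = 78.40 mGal
Δg_SB(B) = 980703.67 − 980962.53 + 0.3086×1209.6 − 0.04193×3.09×1209.6 = -42.30 mGal
Difference = -42.30 − (78.40) = -120.70 mGal

-120.7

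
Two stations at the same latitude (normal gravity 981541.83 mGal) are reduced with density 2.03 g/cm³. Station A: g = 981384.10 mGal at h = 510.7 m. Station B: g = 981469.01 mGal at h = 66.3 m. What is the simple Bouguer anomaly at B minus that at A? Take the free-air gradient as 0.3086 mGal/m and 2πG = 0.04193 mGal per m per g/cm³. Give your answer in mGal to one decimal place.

Δg_SB(A) = 981384.10 − 981541.83 + 0.3086×510.7 − 0.04193×2.03×510.7 = -43.60 mGal
Δg_SB(B) = 981469.01 − 981541.83 + 0.3086×66.3 − 0.04193×2.03×66.3 = -58.00 mGal
Difference = -58.00 − (-43.60) = -14.40 mGal

-14.4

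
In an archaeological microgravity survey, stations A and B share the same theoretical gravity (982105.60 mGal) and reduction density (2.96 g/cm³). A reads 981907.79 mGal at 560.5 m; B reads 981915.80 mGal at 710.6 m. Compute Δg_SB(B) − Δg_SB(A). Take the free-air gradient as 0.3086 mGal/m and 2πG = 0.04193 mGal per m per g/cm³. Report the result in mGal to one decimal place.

Δg_SB(A) = 981907.79 − 982105.60 + 0.3086×560.5 − 0.04193×2.96×560.5 = -94.40 mGal
Δg_SB(B) = 981915.80 − 982105.60 + 0.3086×710.6 − 0.04193×2.96×710.6 = -58.70 mGal
Difference = -58.70 − (-94.40) = 35.70 mGal

35.7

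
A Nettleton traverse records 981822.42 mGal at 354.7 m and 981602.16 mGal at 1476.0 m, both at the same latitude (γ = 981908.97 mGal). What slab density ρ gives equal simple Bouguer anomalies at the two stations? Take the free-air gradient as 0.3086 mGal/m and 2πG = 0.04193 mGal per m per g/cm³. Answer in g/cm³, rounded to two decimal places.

Δg_obs = 981602.16 − 981822.42 = -220.26 mGal over Δh = 1476.0 − 354.7 = 1121.3 m
Equal Bouguer anomalies ⇒ Δg_obs + (0.3086 − 0.04193ρ)·Δh = 0
0.3086 − 0.04193ρ = −Δg_obs/Δh = 0.19643
ρ = (0.3086 − 0.19643) / 0.04193 = 2.68 g/cm³

2.68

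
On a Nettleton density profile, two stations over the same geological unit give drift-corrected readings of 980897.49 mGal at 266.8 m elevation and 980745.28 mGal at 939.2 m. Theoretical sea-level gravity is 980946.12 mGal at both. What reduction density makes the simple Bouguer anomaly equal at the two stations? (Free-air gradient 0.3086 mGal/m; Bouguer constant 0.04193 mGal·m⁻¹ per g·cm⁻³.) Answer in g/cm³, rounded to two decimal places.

1.96

Δg_obs = 980745.28 − 980897.49 = -152.21 mGal over Δh = 939.2 − 266.8 = 672.4 m
Equal Bouguer anomalies ⇒ Δg_obs + (0.3086 − 0.04193ρ)·Δh = 0
0.3086 − 0.04193ρ = −Δg_obs/Δh = 0.22637
ρ = (0.3086 − 0.22637) / 0.04193 = 1.96 g/cm³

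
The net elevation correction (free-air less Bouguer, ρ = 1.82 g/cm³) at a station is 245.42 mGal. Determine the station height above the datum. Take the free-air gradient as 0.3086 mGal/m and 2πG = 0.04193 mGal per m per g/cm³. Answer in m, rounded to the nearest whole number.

Combined gradient = 0.3086 − 0.04193 × 1.82 = 0.2322874 mGal/m
h = 245.42 / 0.2322874 = 1056.54 m

1057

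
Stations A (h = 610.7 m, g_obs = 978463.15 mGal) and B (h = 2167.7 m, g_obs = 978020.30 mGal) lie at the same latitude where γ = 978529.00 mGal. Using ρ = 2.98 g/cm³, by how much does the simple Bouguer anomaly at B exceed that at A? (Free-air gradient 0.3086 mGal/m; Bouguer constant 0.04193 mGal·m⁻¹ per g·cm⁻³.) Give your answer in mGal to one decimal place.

Δg_SB(A) = 978463.15 − 978529.00 + 0.3086×610.7 − 0.04193×2.98×610.7 = 46.30 mGal
Δg_SB(B) = 978020.30 − 978529.00 + 0.3086×2167.7 − 0.04193×2.98×2167.7 = -110.60 mGal
Difference = -110.60 − (46.30) = -156.90 mGal

-156.9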